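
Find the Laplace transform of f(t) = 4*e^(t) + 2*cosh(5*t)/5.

2*s/(5*(s^2 - 25)) + 4/(s - 1)

The transform is linear, so treat each term independently.
(2/5)·[L{cosh(5t)} = s/(s^2 - 25)]; (4)·[L{e^(t)} = 1/(s - 1)].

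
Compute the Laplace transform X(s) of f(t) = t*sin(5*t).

L{sin(5t)} = 5/(s^2 + 25).
Then apply L{t·g(t)} = -d/ds[G(s)] with G(s) = 5/(s^2 + 25):
differentiating 1 time and applying the sign gives 10*s/(s^2 + 25)^2.

X(s) = 10*s/(s^2 + 25)^2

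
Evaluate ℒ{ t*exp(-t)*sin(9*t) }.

18*(s + 1)/(s^2 + 2*s + 82)^2

L{sin(9t)} = 9/(s^2 + 81).
Multiplying by e^(-t) shifts s → s + 1, so L{exp(-t)*sin(9*t)} = 9/((s + 1)^2 + 81).
Then apply L{t·g(t)} = -d/ds[H(s)] with H(s) = 9/((s + 1)^2 + 81):
differentiating 1 time and applying the sign gives 18*(s + 1)/(s^2 + 2*s + 82)^2.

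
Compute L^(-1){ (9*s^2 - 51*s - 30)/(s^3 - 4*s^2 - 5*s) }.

-2*exp(5*t) + 6 + 5*exp(-t)

Factor the denominator: s^3 - 4*s^2 - 5*s = s*(s - 5)*(s + 1).
Partial fraction decomposition gives [6/s] + [-2/(s - 5)] + [5/(s + 1)].
Invert each term: 6/(s - 0) ↔ 6e^(0t); -2/(s - 5) ↔ -2e^(5t); 5/(s + 1) ↔ 5e^(-t).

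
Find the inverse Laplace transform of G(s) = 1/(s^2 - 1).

sinh(t)

Since L{sinh(t)} = 1/(s^2 - 1), the inverse is sinh(t).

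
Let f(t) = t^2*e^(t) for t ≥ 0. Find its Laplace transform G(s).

G(s) = 2/(s - 1)^3

L{e^(t)} = 1/(s - 1).
Then apply L{t^2·g(t)} = (-1)^2 d^2/ds^2[H(s)] with H(s) = 1/(s - 1):
differentiating 2 times and applying the sign gives 2/(s - 1)^3.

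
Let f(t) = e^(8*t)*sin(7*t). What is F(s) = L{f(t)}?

L{sin(7t)} = 7/(s^2 + 49).
By the first shifting theorem, multiplying by e^(8t) replaces s with s - 8.

F(s) = 7/((s - 8)^2 + 49)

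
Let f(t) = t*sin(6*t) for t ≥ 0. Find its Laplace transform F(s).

L{sin(6t)} = 6/(s^2 + 36).
Then apply L{t·g(t)} = -d/ds[G(s)] with G(s) = 6/(s^2 + 36):
differentiating 1 time and applying the sign gives 12*s/(s^2 + 36)^2.

F(s) = 12*s/(s^2 + 36)^2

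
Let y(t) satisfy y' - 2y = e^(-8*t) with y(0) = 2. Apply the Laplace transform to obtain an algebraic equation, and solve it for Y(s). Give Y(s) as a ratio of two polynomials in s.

Apply the Laplace transform to the equation.
The derivative rules (L{y'} = sY - y(0) = sY - 2) turn the left side into (s - 2)Y - (2).
The right side is L{e^(-8*t)} = 1/(s + 8).
So (s - 2)Y = 1/(s + 8) + (2).
Solve for Y(s) and write it as one ratio of polynomials.

Y(s) = (2*s + 17)/(s^2 + 6*s - 16)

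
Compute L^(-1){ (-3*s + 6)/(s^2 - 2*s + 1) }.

3*t*exp(t) - 3*exp(t)

Factor the denominator: s^2 - 2*s + 1 = (s - 1)^2.
Partial fraction decomposition gives [-3/(s - 1)] + [3/(s - 1)^2].
Invert each term: -3/(s - 1) ↔ -3e^(t); 3/(s - 1)^2 ↔ 3t·e^(t).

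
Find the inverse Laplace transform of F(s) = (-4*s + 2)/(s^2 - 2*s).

Factor the denominator: s^2 - 2*s = s*(s - 2).
Partial fraction decomposition gives [-3/(s - 2)] + [-1/s].
Invert each term: -3/(s - 2) ↔ -3e^(2t); -1/(s - 0) ↔ -e^(0t).

-3*exp(2*t) - 1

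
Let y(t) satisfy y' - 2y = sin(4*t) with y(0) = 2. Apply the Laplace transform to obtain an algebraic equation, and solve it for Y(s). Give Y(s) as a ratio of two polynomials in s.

Y(s) = (2*s^2 + 36)/(s^3 - 2*s^2 + 16*s - 32)

Transform both sides with L{·}.
With L{y'} = sY - y(0) = sY - 2: the LHS transforms to (s - 2)Y - (2).
The right side is L{sin(4*t)} = 4/(s^2 + 16).
So (s - 2)Y = 4/(s^2 + 16) + (2).
Isolate Y and clear denominators.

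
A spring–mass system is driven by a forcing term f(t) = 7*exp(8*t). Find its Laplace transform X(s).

X(s) = 7/(s - 8)

L{7} = 7/s.
By the first shifting theorem, multiplying by e^(8t) replaces s with s - 8.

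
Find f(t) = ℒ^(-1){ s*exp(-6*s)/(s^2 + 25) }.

f(t) = Heaviside(t - 6)*(cos(5*t - 30))

The factor e^(-6s) signals a time shift by c = 6 (second shifting theorem).
L{cos(5t)} = s/(s^2 + 25), so L^-1{s/(s^2 + 25)} = cos(5*t).
Hence the inverse is u(t - 6) times that function evaluated at t - 6.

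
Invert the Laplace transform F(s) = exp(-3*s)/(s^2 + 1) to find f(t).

The factor e^(-3s) signals a time shift by c = 3 (second shifting theorem).
L{sin(t)} = 1/(s^2 + 1), so L^-1{1/(s^2 + 1)} = sin(t).
Hence the inverse is u(t - 3) times that function evaluated at t - 3.

f(t) = Heaviside(t - 3)*(sin(t - 3))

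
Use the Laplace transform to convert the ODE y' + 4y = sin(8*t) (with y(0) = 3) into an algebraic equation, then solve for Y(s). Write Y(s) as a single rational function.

Y(s) = (3*s^2 + 200)/(s^3 + 4*s^2 + 64*s + 256)

Laplace-transform each side.
With L{y'} = sY - y(0) = sY - 3: the LHS transforms to (s + 4)Y - (3).
The right side is L{sin(8*t)} = 8/(s^2 + 64).
So (s + 4)Y = 8/(s^2 + 64) + (3).
Divide through and combine into a single rational function.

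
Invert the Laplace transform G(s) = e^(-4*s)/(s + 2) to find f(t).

f(t) = Heaviside(t - 4)*(exp(-2*t + 8))

The factor e^(-4s) signals a time shift by c = 4 (second shifting theorem).
L{e^(-2t)} = 1/(s + 2), so L^-1{1/(s + 2)} = e^(-2*t).
Hence the inverse is u(t - 4) times that function evaluated at t - 4.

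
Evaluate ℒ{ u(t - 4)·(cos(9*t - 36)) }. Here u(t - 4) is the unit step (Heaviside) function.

By the second shifting theorem, L{u(t - c)·g(t - c)} = e^(-cs)·H(s) with c = 4 and H(s) = L{g(t)}.
L{cos(9t)} = s/(s^2 + 81).

s*exp(-4*s)/(s^2 + 81)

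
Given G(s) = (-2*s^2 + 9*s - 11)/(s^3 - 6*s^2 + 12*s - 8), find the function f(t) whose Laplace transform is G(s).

f(t) = -t^2*exp(2*t)/2 + t*exp(2*t) - 2*exp(2*t)

Factor the denominator: s^3 - 6*s^2 + 12*s - 8 = (s - 2)^3.
Partial fraction decomposition gives [-2/(s - 2)] + [(s - 2)^(-2)] + [-1/(s - 2)^3].
Invert each term: -2/(s - 2) ↔ -2e^(2t); 1/(s - 2)^2 ↔ t·e^(2t); -1/(s - 2)^3 ↔ (-1/2)t^2·e^(2t).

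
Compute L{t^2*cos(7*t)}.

L{cos(7t)} = s/(s^2 + 49).
Then apply L{t^2·g(t)} = (-1)^2 d^2/ds^2[G(s)] with G(s) = s/(s^2 + 49):
differentiating 2 times and applying the sign gives 2*s*(s^2 - 147)/(s^2 + 49)^3.

2*s*(s^2 - 147)/(s^2 + 49)^3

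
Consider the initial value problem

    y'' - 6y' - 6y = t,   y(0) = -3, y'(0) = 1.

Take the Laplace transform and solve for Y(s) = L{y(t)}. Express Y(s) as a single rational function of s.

Y(s) = (-3*s^3 + 19*s^2 + 1)/(s^4 - 6*s^3 - 6*s^2)

Transform both sides with L{·}.
Using L{y''} = s^2 Y - s·y(0) - y'(0) and L{y'} = sY - y(0), with y(0) = -3, y'(0) = 1, the left side becomes (s^2 - 6*s - 6)Y - (-3*s + 19).
The right side is L{t} = s^(-2).
So (s^2 - 6*s - 6)Y = s^(-2) + (-3*s + 19).
Divide through and combine into a single rational function.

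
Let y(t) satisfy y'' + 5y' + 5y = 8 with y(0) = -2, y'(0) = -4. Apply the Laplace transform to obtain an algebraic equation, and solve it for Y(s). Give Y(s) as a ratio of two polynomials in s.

Y(s) = (-2*s^2 - 14*s + 8)/(s^3 + 5*s^2 + 5*s)

Take the Laplace transform of both sides.
The derivative rules (L{y''} = s^2 Y - s·y(0) - y'(0) and L{y'} = sY - y(0), with y(0) = -2, y'(0) = -4) turn the left side into (s^2 + 5*s + 5)Y - (-2*s - 14).
The right side is L{8} = 8/s.
So (s^2 + 5*s + 5)Y = 8/s + (-2*s - 14).
Divide through and combine into a single rational function.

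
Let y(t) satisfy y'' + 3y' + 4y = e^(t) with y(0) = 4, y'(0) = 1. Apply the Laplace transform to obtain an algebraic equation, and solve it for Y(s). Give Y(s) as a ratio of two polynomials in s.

Y(s) = (4*s^2 + 9*s - 12)/(s^3 + 2*s^2 + s - 4)

Laplace-transform each side.
Using L{y''} = s^2 Y - s·y(0) - y'(0) and L{y'} = sY - y(0), with y(0) = 4, y'(0) = 1, the left side becomes (s^2 + 3*s + 4)Y - (4*s + 13).
The right side is L{e^(t)} = 1/(s - 1).
So (s^2 + 3*s + 4)Y = 1/(s - 1) + (4*s + 13).
Solve for Y(s) and write it as one ratio of polynomials.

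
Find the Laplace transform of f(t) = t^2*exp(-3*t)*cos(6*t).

L{cos(6t)} = s/(s^2 + 36).
Multiplying by e^(-3t) shifts s → s + 3, so L{exp(-3*t)*cos(6*t)} = (s + 3)/((s + 3)^2 + 36).
Then apply L{t^2·g(t)} = (-1)^2 d^2/ds^2[G(s)] with G(s) = (s + 3)/((s + 3)^2 + 36):
differentiating 2 times and applying the sign gives 2*(s + 3)*(s^2 + 6*s - 99)/(s^2 + 6*s + 45)^3.

2*(s + 3)*(s^2 + 6*s - 99)/(s^2 + 6*s + 45)^3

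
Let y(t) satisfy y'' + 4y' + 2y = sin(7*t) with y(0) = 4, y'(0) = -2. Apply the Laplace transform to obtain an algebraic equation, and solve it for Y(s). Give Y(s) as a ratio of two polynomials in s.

Transform both sides with L{·}.
Using L{y''} = s^2 Y - s·y(0) - y'(0) and L{y'} = sY - y(0), with y(0) = 4, y'(0) = -2, the left side becomes (s^2 + 4*s + 2)Y - (4*s + 14).
The right side is L{sin(7*t)} = 7/(s^2 + 49).
So (s^2 + 4*s + 2)Y = 7/(s^2 + 49) + (4*s + 14).
Solve for Y(s) and write it as one ratio of polynomials.

Y(s) = (4*s^3 + 14*s^2 + 196*s + 693)/(s^4 + 4*s^3 + 51*s^2 + 196*s + 98)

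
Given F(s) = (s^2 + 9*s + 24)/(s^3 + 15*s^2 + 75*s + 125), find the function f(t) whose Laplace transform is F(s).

f(t) = 2*t^2*exp(-5*t) - t*exp(-5*t) + exp(-5*t)

Factor the denominator: s^3 + 15*s^2 + 75*s + 125 = (s + 5)^3.
Partial fraction decomposition gives [1/(s + 5)] + [-1/(s + 5)^2] + [4/(s + 5)^3].
Invert each term: 1/(s + 5) ↔ e^(-5t); -1/(s + 5)^2 ↔ -t·e^(-5t); 4/(s + 5)^3 ↔ (2)t^2·e^(-5t).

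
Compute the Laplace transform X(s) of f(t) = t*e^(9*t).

X(s) = (s - 9)^(-2)

L{e^(9t)} = 1/(s - 9).
Then apply L{t·g(t)} = -d/ds[G(s)] with G(s) = 1/(s - 9):
differentiating 1 time and applying the sign gives (s - 9)^(-2).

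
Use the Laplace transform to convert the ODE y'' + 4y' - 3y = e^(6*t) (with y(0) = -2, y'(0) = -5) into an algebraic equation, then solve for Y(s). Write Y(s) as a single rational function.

Take the Laplace transform of both sides.
The derivative rules (L{y''} = s^2 Y - s·y(0) - y'(0) and L{y'} = sY - y(0), with y(0) = -2, y'(0) = -5) turn the left side into (s^2 + 4*s - 3)Y - (-2*s - 13).
The right side is L{e^(6*t)} = 1/(s - 6).
So (s^2 + 4*s - 3)Y = 1/(s - 6) + (-2*s - 13).
Solve for Y(s) and write it as one ratio of polynomials.

Y(s) = (-2*s^2 - s + 79)/(s^3 - 2*s^2 - 27*s + 18)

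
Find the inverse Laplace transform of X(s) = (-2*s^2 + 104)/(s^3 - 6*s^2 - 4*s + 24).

Factor the denominator: s^3 - 6*s^2 - 4*s + 24 = (s - 6)*(s - 2)*(s + 2).
Partial fraction decomposition gives [3/(s + 2)] + [-6/(s - 2)] + [1/(s - 6)].
Invert each term: 3/(s + 2) ↔ 3e^(-2t); -6/(s - 2) ↔ -6e^(2t); 1/(s - 6) ↔ e^(6t).

exp(6*t) - 6*exp(2*t) + 3*exp(-2*t)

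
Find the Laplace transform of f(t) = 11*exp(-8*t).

L{11} = 11/s.
By the first shifting theorem, multiplying by e^(-8t) replaces s with s + 8.

11/(s + 8)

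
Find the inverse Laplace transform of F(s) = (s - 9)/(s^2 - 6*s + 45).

Complete the square in the denominator: s^2 - 6*s + 45 = (s - 3)^2 + 6^2.
Split the numerator to match: s - 9 = 1·(s - 3) - 1·6.
Invert each term: 1·(s - 3)/((s - 3)^2 + 36) ↔ e^(3t)cos(6t); -1·6/((s - 3)^2 + 36) ↔ -e^(3t)sin(6t).

-exp(3*t)*sin(6*t) + exp(3*t)*cos(6*t)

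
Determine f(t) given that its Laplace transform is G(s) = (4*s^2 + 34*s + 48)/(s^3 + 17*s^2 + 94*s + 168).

f(t) = -4*exp(-4*t) + 6*exp(-6*t) + 2*exp(-7*t)

Factor the denominator: s^3 + 17*s^2 + 94*s + 168 = (s + 4)*(s + 6)*(s + 7).
Partial fraction decomposition gives [-4/(s + 4)] + [6/(s + 6)] + [2/(s + 7)].
Invert each term: -4/(s + 4) ↔ -4e^(-4t); 6/(s + 6) ↔ 6e^(-6t); 2/(s + 7) ↔ 2e^(-7t).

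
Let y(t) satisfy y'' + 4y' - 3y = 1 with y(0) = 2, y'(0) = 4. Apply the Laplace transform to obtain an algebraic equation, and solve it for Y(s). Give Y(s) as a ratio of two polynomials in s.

Y(s) = (2*s^2 + 12*s + 1)/(s^3 + 4*s^2 - 3*s)

Take the Laplace transform of both sides.
Using L{y''} = s^2 Y - s·y(0) - y'(0) and L{y'} = sY - y(0), with y(0) = 2, y'(0) = 4, the left side becomes (s^2 + 4*s - 3)Y - (2*s + 12).
The right side is L{1} = 1/s.
So (s^2 + 4*s - 3)Y = 1/s + (2*s + 12).
Isolate Y and clear denominators.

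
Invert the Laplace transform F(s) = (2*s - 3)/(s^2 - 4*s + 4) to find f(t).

Factor the denominator: s^2 - 4*s + 4 = (s - 2)^2.
Partial fraction decomposition gives [2/(s - 2)] + [(s - 2)^(-2)].
Invert each term: 2/(s - 2) ↔ 2e^(2t); 1/(s - 2)^2 ↔ t·e^(2t).

f(t) = t*exp(2*t) + 2*exp(2*t)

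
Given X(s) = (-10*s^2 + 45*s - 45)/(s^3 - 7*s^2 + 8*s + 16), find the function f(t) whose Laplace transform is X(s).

Factor the denominator: s^3 - 7*s^2 + 8*s + 16 = (s - 4)^2*(s + 1).
Partial fraction decomposition gives [-6/(s - 4)] + [-5/(s - 4)^2] + [-4/(s + 1)].
Invert each term: -6/(s - 4) ↔ -6e^(4t); -5/(s - 4)^2 ↔ -5t·e^(4t); -4/(s + 1) ↔ -4e^(-t).

f(t) = -5*t*exp(4*t) - 6*exp(4*t) - 4*exp(-t)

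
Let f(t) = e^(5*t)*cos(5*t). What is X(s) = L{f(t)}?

L{cos(5t)} = s/(s^2 + 25).
By the first shifting theorem, multiplying by e^(5t) replaces s with s - 5.

X(s) = (s - 5)/((s - 5)^2 + 25)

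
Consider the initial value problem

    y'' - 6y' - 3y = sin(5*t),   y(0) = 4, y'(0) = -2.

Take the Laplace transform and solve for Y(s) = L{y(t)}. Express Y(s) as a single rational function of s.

Y(s) = (4*s^3 - 26*s^2 + 100*s - 645)/(s^4 - 6*s^3 + 22*s^2 - 150*s - 75)

Take the Laplace transform of both sides.
The derivative rules (L{y''} = s^2 Y - s·y(0) - y'(0) and L{y'} = sY - y(0), with y(0) = 4, y'(0) = -2) turn the left side into (s^2 - 6*s - 3)Y - (4*s - 26).
The right side is L{sin(5*t)} = 5/(s^2 + 25).
So (s^2 - 6*s - 3)Y = 5/(s^2 + 25) + (4*s - 26).
Isolate Y and clear denominators.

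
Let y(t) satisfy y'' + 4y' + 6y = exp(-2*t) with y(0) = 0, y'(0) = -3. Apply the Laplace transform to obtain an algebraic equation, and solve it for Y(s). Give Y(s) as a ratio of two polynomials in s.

Y(s) = (-3*s - 5)/(s^3 + 6*s^2 + 14*s + 12)

Take the Laplace transform of both sides.
The derivative rules (L{y''} = s^2 Y - s·y(0) - y'(0) and L{y'} = sY - y(0), with y(0) = 0, y'(0) = -3) turn the left side into (s^2 + 4*s + 6)Y - (-3).
The right side is L{exp(-2*t)} = 1/(s + 2).
So (s^2 + 4*s + 6)Y = 1/(s + 2) + (-3).
Solve for Y(s) and write it as one ratio of polynomials.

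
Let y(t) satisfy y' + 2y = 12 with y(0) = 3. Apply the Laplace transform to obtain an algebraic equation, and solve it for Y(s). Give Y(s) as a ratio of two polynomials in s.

Y(s) = (3*s + 12)/(s^2 + 2*s)

Transform both sides with L{·}.
With L{y'} = sY - y(0) = sY - 3: the LHS transforms to (s + 2)Y - (3).
The right side is L{12} = 12/s.
So (s + 2)Y = 12/s + (3).
Isolate Y and clear denominators.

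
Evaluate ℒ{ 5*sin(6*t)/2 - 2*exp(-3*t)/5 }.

The transform is linear, so treat each term independently.
(-2/5)·[L{e^(-3t)} = 1/(s + 3)]; (5/2)·[L{sin(6t)} = 6/(s^2 + 36)].

15/(s^2 + 36) - 2/(5*(s + 3))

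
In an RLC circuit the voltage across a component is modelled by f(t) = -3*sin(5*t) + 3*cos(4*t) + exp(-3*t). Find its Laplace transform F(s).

F(s) = 3*s/(s^2 + 16) - 15/(s^2 + 25) + 1/(s + 3)

Apply the Laplace transform termwise.
L{e^(-3t)} = 1/(s + 3); (3)·[L{cos(4t)} = s/(s^2 + 16)]; (-3)·[L{sin(5t)} = 5/(s^2 + 25)].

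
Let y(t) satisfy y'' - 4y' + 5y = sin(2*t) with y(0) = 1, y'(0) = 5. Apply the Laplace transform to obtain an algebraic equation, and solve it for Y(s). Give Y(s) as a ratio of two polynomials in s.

Apply the Laplace transform to the equation.
The derivative rules (L{y''} = s^2 Y - s·y(0) - y'(0) and L{y'} = sY - y(0), with y(0) = 1, y'(0) = 5) turn the left side into (s^2 - 4*s + 5)Y - (s + 1).
The right side is L{sin(2*t)} = 2/(s^2 + 4).
So (s^2 - 4*s + 5)Y = 2/(s^2 + 4) + (s + 1).
Divide through and combine into a single rational function.

Y(s) = (s^3 + s^2 + 4*s + 6)/(s^4 - 4*s^3 + 9*s^2 - 16*s + 20)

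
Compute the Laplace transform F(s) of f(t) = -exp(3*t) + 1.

The transform is linear, so treat each term independently.
(-1)·[L{e^(3t)} = 1/(s - 3)]; L{1} = 1/s.

F(s) = -1/(s - 3) + 1/s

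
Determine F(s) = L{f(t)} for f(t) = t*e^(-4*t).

L{t} = 1!/s^2 = 1/s^2.
By the first shifting theorem, multiplying by e^(-4t) replaces s with s + 4.

F(s) = (s + 4)^(-2)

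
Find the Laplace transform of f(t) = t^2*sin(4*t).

L{sin(4t)} = 4/(s^2 + 16).
Then apply L{t^2·g(t)} = (-1)^2 d^2/ds^2[G(s)] with G(s) = 4/(s^2 + 16):
differentiating 2 times and applying the sign gives 8*(3*s^2 - 16)/(s^2 + 16)^3.

8*(3*s^2 - 16)/(s^2 + 16)^3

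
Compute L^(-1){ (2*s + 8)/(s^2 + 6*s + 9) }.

2*t*exp(-3*t) + 2*exp(-3*t)

Factor the denominator: s^2 + 6*s + 9 = (s + 3)^2.
Partial fraction decomposition gives [2/(s + 3)] + [2/(s + 3)^2].
Invert each term: 2/(s + 3) ↔ 2e^(-3t); 2/(s + 3)^2 ↔ 2t·e^(-3t).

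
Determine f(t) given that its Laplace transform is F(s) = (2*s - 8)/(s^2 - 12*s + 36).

f(t) = 4*t*exp(6*t) + 2*exp(6*t)

Factor the denominator: s^2 - 12*s + 36 = (s - 6)^2.
Partial fraction decomposition gives [2/(s - 6)] + [4/(s - 6)^2].
Invert each term: 2/(s - 6) ↔ 2e^(6t); 4/(s - 6)^2 ↔ 4t·e^(6t).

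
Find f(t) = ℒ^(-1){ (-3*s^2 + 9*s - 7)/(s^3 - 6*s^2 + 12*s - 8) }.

Factor the denominator: s^3 - 6*s^2 + 12*s - 8 = (s - 2)^3.
Partial fraction decomposition gives [-3/(s - 2)] + [-3/(s - 2)^2] + [-1/(s - 2)^3].
Invert each term: -3/(s - 2) ↔ -3e^(2t); -3/(s - 2)^2 ↔ -3t·e^(2t); -1/(s - 2)^3 ↔ (-1/2)t^2·e^(2t).

f(t) = -t^2*exp(2*t)/2 - 3*t*exp(2*t) - 3*exp(2*t)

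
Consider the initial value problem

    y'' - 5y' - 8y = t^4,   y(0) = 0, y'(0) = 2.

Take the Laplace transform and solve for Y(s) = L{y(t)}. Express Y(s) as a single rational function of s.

Transform both sides with L{·}.
The derivative rules (L{y''} = s^2 Y - s·y(0) - y'(0) and L{y'} = sY - y(0), with y(0) = 0, y'(0) = 2) turn the left side into (s^2 - 5*s - 8)Y - (2).
The right side is L{t^4} = 24/s^5.
So (s^2 - 5*s - 8)Y = 24/s^5 + (2).
Solve for Y(s) and write it as one ratio of polynomials.

Y(s) = (2*s^5 + 24)/(s^7 - 5*s^6 - 8*s^5)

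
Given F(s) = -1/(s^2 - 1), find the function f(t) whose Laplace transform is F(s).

f(t) = -sinh(t)

Since L{sinh(t)} = 1/(s^2 - 1), the inverse is sinh(t), scaled by -1.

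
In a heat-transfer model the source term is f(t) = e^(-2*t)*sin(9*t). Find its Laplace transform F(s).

L{sin(9t)} = 9/(s^2 + 81).
By the first shifting theorem, multiplying by e^(-2t) replaces s with s + 2.

F(s) = 9/((s + 2)^2 + 81)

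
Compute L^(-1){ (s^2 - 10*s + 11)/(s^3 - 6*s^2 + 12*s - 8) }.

Factor the denominator: s^3 - 6*s^2 + 12*s - 8 = (s - 2)^3.
Partial fraction decomposition gives [1/(s - 2)] + [-6/(s - 2)^2] + [-5/(s - 2)^3].
Invert each term: 1/(s - 2) ↔ e^(2t); -6/(s - 2)^2 ↔ -6t·e^(2t); -5/(s - 2)^3 ↔ (-5/2)t^2·e^(2t).

-5*t^2*exp(2*t)/2 - 6*t*exp(2*t) + exp(2*t)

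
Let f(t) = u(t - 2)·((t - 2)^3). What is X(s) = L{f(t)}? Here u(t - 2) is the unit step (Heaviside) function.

X(s) = 6*exp(-2*s)/s^4

By the second shifting theorem, L{u(t - c)·g(t - c)} = e^(-cs)·G(s) with c = 2 and G(s) = L{g(t)}.
L{t^3} = 3!/s^4 = 6/s^4.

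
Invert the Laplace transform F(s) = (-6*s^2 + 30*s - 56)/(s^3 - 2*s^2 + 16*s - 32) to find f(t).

Factor the denominator: s^3 - 2*s^2 + 16*s - 32 = (s - 2)*(s^2 + 16).
Partial fraction decomposition gives [-1/(s - 2)] + [-5*s/(s^2 + 16)] + [20/(s^2 + 16)].
Invert each term: -1/(s - 2) ↔ -e^(2t); -5·s/(s^2 + 16) ↔ -5cos(4t); 5·4/(s^2 + 16) ↔ 5sin(4t).

f(t) = -exp(2*t) + 5*sin(4*t) - 5*cos(4*t)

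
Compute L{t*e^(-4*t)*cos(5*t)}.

(s - 1)*(s + 9)/(s^2 + 8*s + 41)^2

L{cos(5t)} = s/(s^2 + 25).
Multiplying by e^(-4t) shifts s → s + 4, so L{e^(-4*t)*cos(5*t)} = (s + 4)/((s + 4)^2 + 25).
Then apply L{t·g(t)} = -d/ds[G(s)] with G(s) = (s + 4)/((s + 4)^2 + 25):
differentiating 1 time and applying the sign gives (s - 1)*(s + 9)/(s^2 + 8*s + 41)^2.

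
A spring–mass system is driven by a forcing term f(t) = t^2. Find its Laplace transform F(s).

L{t^2} = 2!/s^3 = 2/s^3.

F(s) = 2/s^3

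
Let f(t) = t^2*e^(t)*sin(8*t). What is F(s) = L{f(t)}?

L{sin(8t)} = 8/(s^2 + 64).
Multiplying by e^(t) shifts s → s - 1, so L{e^(t)*sin(8*t)} = 8/((s - 1)^2 + 64).
Then apply L{t^2·g(t)} = (-1)^2 d^2/ds^2[G(s)] with G(s) = 8/((s - 1)^2 + 64):
differentiating 2 times and applying the sign gives 16*(3*s^2 - 6*s - 61)/(s^2 - 2*s + 65)^3.

F(s) = 16*(3*s^2 - 6*s - 61)/(s^2 - 2*s + 65)^3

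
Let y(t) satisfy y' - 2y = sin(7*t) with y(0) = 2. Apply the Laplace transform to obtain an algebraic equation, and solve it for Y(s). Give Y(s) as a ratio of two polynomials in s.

Transform both sides with L{·}.
Using L{y'} = sY - y(0) = sY - 2, the left side becomes (s - 2)Y - (2).
The right side is L{sin(7*t)} = 7/(s^2 + 49).
So (s - 2)Y = 7/(s^2 + 49) + (2).
Solve for Y(s) and write it as one ratio of polynomials.

Y(s) = (2*s^2 + 105)/(s^3 - 2*s^2 + 49*s - 98)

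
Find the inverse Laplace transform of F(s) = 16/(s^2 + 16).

Since L{sin(4t)} = 4/(s^2 + 16), the inverse is sin(4*t), scaled by 4.

4*sin(4*t)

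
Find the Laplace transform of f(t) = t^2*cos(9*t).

L{cos(9t)} = s/(s^2 + 81).
Then apply L{t^2·g(t)} = (-1)^2 d^2/ds^2[G(s)] with G(s) = s/(s^2 + 81):
differentiating 2 times and applying the sign gives 2*s*(s^2 - 243)/(s^2 + 81)^3.

2*s*(s^2 - 243)/(s^2 + 81)^3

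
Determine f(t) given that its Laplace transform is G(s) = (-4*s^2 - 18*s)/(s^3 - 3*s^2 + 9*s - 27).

f(t) = -5*exp(3*t) - 5*sin(3*t) + cos(3*t)

Factor the denominator: s^3 - 3*s^2 + 9*s - 27 = (s - 3)*(s^2 + 9).
Partial fraction decomposition gives [-5/(s - 3)] + [s/(s^2 + 9)] + [-15/(s^2 + 9)].
Invert each term: -5/(s - 3) ↔ -5e^(3t); 1·s/(s^2 + 9) ↔ cos(3t); -5·3/(s^2 + 9) ↔ -5sin(3t).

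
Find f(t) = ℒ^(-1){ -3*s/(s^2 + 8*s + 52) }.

Complete the square in the denominator: s^2 + 8*s + 52 = (s + 4)^2 + 6^2.
Split the numerator to match: -3*s = -3·(s + 4) + 2·6.
Invert each term: -3·(s + 4)/((s + 4)^2 + 36) ↔ -3e^(-4t)cos(6t); 2·6/((s + 4)^2 + 36) ↔ 2e^(-4t)sin(6t).

f(t) = 2*exp(-4*t)*sin(6*t) - 3*exp(-4*t)*cos(6*t)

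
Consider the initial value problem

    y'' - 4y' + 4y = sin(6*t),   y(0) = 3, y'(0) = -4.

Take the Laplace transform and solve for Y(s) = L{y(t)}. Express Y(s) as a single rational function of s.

Y(s) = (3*s^3 - 16*s^2 + 108*s - 570)/(s^4 - 4*s^3 + 40*s^2 - 144*s + 144)

Take the Laplace transform of both sides.
With L{y''} = s^2 Y - s·y(0) - y'(0) and L{y'} = sY - y(0), with y(0) = 3, y'(0) = -4: the LHS transforms to (s^2 - 4*s + 4)Y - (3*s - 16).
The right side is L{sin(6*t)} = 6/(s^2 + 36).
So (s^2 - 4*s + 4)Y = 6/(s^2 + 36) + (3*s - 16).
Isolate Y and clear denominators.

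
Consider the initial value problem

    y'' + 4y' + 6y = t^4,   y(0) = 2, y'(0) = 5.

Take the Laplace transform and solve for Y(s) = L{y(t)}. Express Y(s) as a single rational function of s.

Y(s) = (2*s^6 + 13*s^5 + 24)/(s^7 + 4*s^6 + 6*s^5)

Apply the Laplace transform to the equation.
The derivative rules (L{y''} = s^2 Y - s·y(0) - y'(0) and L{y'} = sY - y(0), with y(0) = 2, y'(0) = 5) turn the left side into (s^2 + 4*s + 6)Y - (2*s + 13).
The right side is L{t^4} = 24/s^5.
So (s^2 + 4*s + 6)Y = 24/s^5 + (2*s + 13).
Isolate Y and clear denominators.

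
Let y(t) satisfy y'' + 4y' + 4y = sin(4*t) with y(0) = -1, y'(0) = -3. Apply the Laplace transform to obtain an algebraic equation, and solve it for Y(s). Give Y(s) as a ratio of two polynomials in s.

Y(s) = (-s^3 - 7*s^2 - 16*s - 108)/(s^4 + 4*s^3 + 20*s^2 + 64*s + 64)

Take the Laplace transform of both sides.
Using L{y''} = s^2 Y - s·y(0) - y'(0) and L{y'} = sY - y(0), with y(0) = -1, y'(0) = -3, the left side becomes (s^2 + 4*s + 4)Y - (-s - 7).
The right side is L{sin(4*t)} = 4/(s^2 + 16).
So (s^2 + 4*s + 4)Y = 4/(s^2 + 16) + (-s - 7).
Isolate Y and clear denominators.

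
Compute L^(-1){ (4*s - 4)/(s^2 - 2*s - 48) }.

4*exp(t)*cosh(7*t)

Rewrite the denominator: s^2 - 2*s - 48 = (s - 1)^2 - 49.
The form in (s - 1) signals a first-shifting-theorem factor e^(t).
Since L{cosh(7t)} = s/(s^2 - 49), the inverse is exp(t)*cosh(7*t), scaled by 4.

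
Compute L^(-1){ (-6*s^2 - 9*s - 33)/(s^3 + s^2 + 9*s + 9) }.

Factor the denominator: s^3 + s^2 + 9*s + 9 = (s + 1)*(s^2 + 9).
Partial fraction decomposition gives [-3/(s + 1)] + [-3*s/(s^2 + 9)] + [-6/(s^2 + 9)].
Invert each term: -3/(s + 1) ↔ -3e^(-t); -3·s/(s^2 + 9) ↔ -3cos(3t); -2·3/(s^2 + 9) ↔ -2sin(3t).

-2*sin(3*t) - 3*cos(3*t) - 3*exp(-t)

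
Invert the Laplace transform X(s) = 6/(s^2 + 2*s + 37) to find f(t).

Rewrite the denominator: s^2 + 2*s + 37 = (s + 1)^2 + 36.
The form in (s + 1) signals a first-shifting-theorem factor e^(-t).
Since L{sin(6t)} = 6/(s^2 + 36), the inverse is e^(-t)*sin(6*t).

f(t) = exp(-t)*sin(6*t)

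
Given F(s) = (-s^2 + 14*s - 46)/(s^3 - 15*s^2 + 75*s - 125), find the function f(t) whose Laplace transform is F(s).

f(t) = -t^2*exp(5*t)/2 + 4*t*exp(5*t) - exp(5*t)

Factor the denominator: s^3 - 15*s^2 + 75*s - 125 = (s - 5)^3.
Partial fraction decomposition gives [-1/(s - 5)] + [4/(s - 5)^2] + [-1/(s - 5)^3].
Invert each term: -1/(s - 5) ↔ -e^(5t); 4/(s - 5)^2 ↔ 4t·e^(5t); -1/(s - 5)^3 ↔ (-1/2)t^2·e^(5t).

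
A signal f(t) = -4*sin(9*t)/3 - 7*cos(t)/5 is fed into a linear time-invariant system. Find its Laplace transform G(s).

By linearity of the Laplace transform, transform each term separately.
(-7/5)·[L{cos(t)} = s/(s^2 + 1)]; (-4/3)·[L{sin(9t)} = 9/(s^2 + 81)].

G(s) = -7*s/(5*(s^2 + 1)) - 12/(s^2 + 81)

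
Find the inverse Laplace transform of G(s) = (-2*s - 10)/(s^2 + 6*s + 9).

Factor the denominator: s^2 + 6*s + 9 = (s + 3)^2.
Partial fraction decomposition gives [-2/(s + 3)] + [-4/(s + 3)^2].
Invert each term: -2/(s + 3) ↔ -2e^(-3t); -4/(s + 3)^2 ↔ -4t·e^(-3t).

-4*t*exp(-3*t) - 2*exp(-3*t)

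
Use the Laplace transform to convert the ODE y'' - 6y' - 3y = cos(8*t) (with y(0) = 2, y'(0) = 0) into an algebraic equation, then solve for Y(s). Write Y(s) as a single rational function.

Transform both sides with L{·}.
Using L{y''} = s^2 Y - s·y(0) - y'(0) and L{y'} = sY - y(0), with y(0) = 2, y'(0) = 0, the left side becomes (s^2 - 6*s - 3)Y - (2*s - 12).
The right side is L{cos(8*t)} = s/(s^2 + 64).
So (s^2 - 6*s - 3)Y = s/(s^2 + 64) + (2*s - 12).
Divide through and combine into a single rational function.

Y(s) = (2*s^3 - 12*s^2 + 129*s - 768)/(s^4 - 6*s^3 + 61*s^2 - 384*s - 192)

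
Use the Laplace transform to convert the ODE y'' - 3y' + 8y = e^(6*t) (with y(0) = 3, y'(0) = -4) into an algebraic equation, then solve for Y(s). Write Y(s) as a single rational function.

Take the Laplace transform of both sides.
With L{y''} = s^2 Y - s·y(0) - y'(0) and L{y'} = sY - y(0), with y(0) = 3, y'(0) = -4: the LHS transforms to (s^2 - 3*s + 8)Y - (3*s - 13).
The right side is L{e^(6*t)} = 1/(s - 6).
So (s^2 - 3*s + 8)Y = 1/(s - 6) + (3*s - 13).
Solve for Y(s) and write it as one ratio of polynomials.

Y(s) = (3*s^2 - 31*s + 79)/(s^3 - 9*s^2 + 26*s - 48)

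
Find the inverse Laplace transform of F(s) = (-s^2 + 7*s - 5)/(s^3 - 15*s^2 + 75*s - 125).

Factor the denominator: s^3 - 15*s^2 + 75*s - 125 = (s - 5)^3.
Partial fraction decomposition gives [-1/(s - 5)] + [-3/(s - 5)^2] + [5/(s - 5)^3].
Invert each term: -1/(s - 5) ↔ -e^(5t); -3/(s - 5)^2 ↔ -3t·e^(5t); 5/(s - 5)^3 ↔ (5/2)t^2·e^(5t).

5*t^2*exp(5*t)/2 - 3*t*exp(5*t) - exp(5*t)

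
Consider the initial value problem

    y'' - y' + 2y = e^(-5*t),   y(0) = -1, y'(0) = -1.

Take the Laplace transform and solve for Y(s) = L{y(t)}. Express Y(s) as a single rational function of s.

Y(s) = (-s^2 - 5*s + 1)/(s^3 + 4*s^2 - 3*s + 10)

Laplace-transform each side.
The derivative rules (L{y''} = s^2 Y - s·y(0) - y'(0) and L{y'} = sY - y(0), with y(0) = -1, y'(0) = -1) turn the left side into (s^2 - s + 2)Y - (-s).
The right side is L{e^(-5*t)} = 1/(s + 5).
So (s^2 - s + 2)Y = 1/(s + 5) + (-s).
Divide through and combine into a single rational function.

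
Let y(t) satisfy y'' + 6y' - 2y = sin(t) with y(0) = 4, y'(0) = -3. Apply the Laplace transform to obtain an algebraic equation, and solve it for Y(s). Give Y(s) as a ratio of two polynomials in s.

Transform both sides with L{·}.
With L{y''} = s^2 Y - s·y(0) - y'(0) and L{y'} = sY - y(0), with y(0) = 4, y'(0) = -3: the LHS transforms to (s^2 + 6*s - 2)Y - (4*s + 21).
The right side is L{sin(t)} = 1/(s^2 + 1).
So (s^2 + 6*s - 2)Y = 1/(s^2 + 1) + (4*s + 21).
Divide through and combine into a single rational function.

Y(s) = (4*s^3 + 21*s^2 + 4*s + 22)/(s^4 + 6*s^3 - s^2 + 6*s - 2)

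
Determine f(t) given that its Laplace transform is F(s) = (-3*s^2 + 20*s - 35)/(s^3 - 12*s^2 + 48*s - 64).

Factor the denominator: s^3 - 12*s^2 + 48*s - 64 = (s - 4)^3.
Partial fraction decomposition gives [-3/(s - 4)] + [-4/(s - 4)^2] + [-3/(s - 4)^3].
Invert each term: -3/(s - 4) ↔ -3e^(4t); -4/(s - 4)^2 ↔ -4t·e^(4t); -3/(s - 4)^3 ↔ (-3/2)t^2·e^(4t).

f(t) = -3*t^2*exp(4*t)/2 - 4*t*exp(4*t) - 3*exp(4*t)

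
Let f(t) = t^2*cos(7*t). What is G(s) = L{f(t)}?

L{cos(7t)} = s/(s^2 + 49).
Then apply L{t^2·g(t)} = (-1)^2 d^2/ds^2[H(s)] with H(s) = s/(s^2 + 49):
differentiating 2 times and applying the sign gives 2*s*(s^2 - 147)/(s^2 + 49)^3.

G(s) = 2*s*(s^2 - 147)/(s^2 + 49)^3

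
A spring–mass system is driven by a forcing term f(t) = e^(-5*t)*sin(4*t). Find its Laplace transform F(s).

F(s) = 4/((s + 5)^2 + 16)

L{sin(4t)} = 4/(s^2 + 16).
By the first shifting theorem, multiplying by e^(-5t) replaces s with s + 5.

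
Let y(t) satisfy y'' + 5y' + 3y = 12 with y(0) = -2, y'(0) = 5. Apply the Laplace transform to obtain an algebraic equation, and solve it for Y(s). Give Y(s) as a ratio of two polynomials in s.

Laplace-transform each side.
Using L{y''} = s^2 Y - s·y(0) - y'(0) and L{y'} = sY - y(0), with y(0) = -2, y'(0) = 5, the left side becomes (s^2 + 5*s + 3)Y - (-2*s - 5).
The right side is L{12} = 12/s.
So (s^2 + 5*s + 3)Y = 12/s + (-2*s - 5).
Solve for Y(s) and write it as one ratio of polynomials.

Y(s) = (-2*s^2 - 5*s + 12)/(s^3 + 5*s^2 + 3*s)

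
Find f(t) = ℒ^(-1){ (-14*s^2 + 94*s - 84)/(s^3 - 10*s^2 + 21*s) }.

f(t) = -4*exp(7*t) - 6*exp(3*t) - 4

Factor the denominator: s^3 - 10*s^2 + 21*s = s*(s - 7)*(s - 3).
Partial fraction decomposition gives [-4/s] + [-4/(s - 7)] + [-6/(s - 3)].
Invert each term: -4/(s - 0) ↔ -4e^(0t); -4/(s - 7) ↔ -4e^(7t); -6/(s - 3) ↔ -6e^(3t).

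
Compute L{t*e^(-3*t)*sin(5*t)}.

10*(s + 3)/(s^2 + 6*s + 34)^2

L{sin(5t)} = 5/(s^2 + 25).
Multiplying by e^(-3t) shifts s → s + 3, so L{e^(-3*t)*sin(5*t)} = 5/((s + 3)^2 + 25).
Then apply L{t·g(t)} = -d/ds[G(s)] with G(s) = 5/((s + 3)^2 + 25):
differentiating 1 time and applying the sign gives 10*(s + 3)/(s^2 + 6*s + 34)^2.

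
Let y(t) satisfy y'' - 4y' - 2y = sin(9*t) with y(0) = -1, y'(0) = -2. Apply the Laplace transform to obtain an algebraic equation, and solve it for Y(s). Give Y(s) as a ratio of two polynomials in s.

Y(s) = (-s^3 + 2*s^2 - 81*s + 171)/(s^4 - 4*s^3 + 79*s^2 - 324*s - 162)

Take the Laplace transform of both sides.
The derivative rules (L{y''} = s^2 Y - s·y(0) - y'(0) and L{y'} = sY - y(0), with y(0) = -1, y'(0) = -2) turn the left side into (s^2 - 4*s - 2)Y - (-s + 2).
The right side is L{sin(9*t)} = 9/(s^2 + 81).
So (s^2 - 4*s - 2)Y = 9/(s^2 + 81) + (-s + 2).
Solve for Y(s) and write it as one ratio of polynomials.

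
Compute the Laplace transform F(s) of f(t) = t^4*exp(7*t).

F(s) = 24/(s - 7)^5

L{t^4} = 4!/s^5 = 24/s^5.
By the first shifting theorem, multiplying by e^(7t) replaces s with s - 7.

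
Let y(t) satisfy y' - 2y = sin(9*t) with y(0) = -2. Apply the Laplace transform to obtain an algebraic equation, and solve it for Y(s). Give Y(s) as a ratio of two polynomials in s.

Take the Laplace transform of both sides.
With L{y'} = sY - y(0) = sY - (-2): the LHS transforms to (s - 2)Y - (-2).
The right side is L{sin(9*t)} = 9/(s^2 + 81).
So (s - 2)Y = 9/(s^2 + 81) + (-2).
Divide through and combine into a single rational function.

Y(s) = (-2*s^2 - 153)/(s^3 - 2*s^2 + 81*s - 162)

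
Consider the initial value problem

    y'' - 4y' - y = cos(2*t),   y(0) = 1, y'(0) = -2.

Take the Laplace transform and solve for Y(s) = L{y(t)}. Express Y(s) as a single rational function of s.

Take the Laplace transform of both sides.
Using L{y''} = s^2 Y - s·y(0) - y'(0) and L{y'} = sY - y(0), with y(0) = 1, y'(0) = -2, the left side becomes (s^2 - 4*s - 1)Y - (s - 6).
The right side is L{cos(2*t)} = s/(s^2 + 4).
So (s^2 - 4*s - 1)Y = s/(s^2 + 4) + (s - 6).
Solve for Y(s) and write it as one ratio of polynomials.

Y(s) = (s^3 - 6*s^2 + 5*s - 24)/(s^4 - 4*s^3 + 3*s^2 - 16*s - 4)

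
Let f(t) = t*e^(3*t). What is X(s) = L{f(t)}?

X(s) = (s - 3)^(-2)

L{e^(3t)} = 1/(s - 3).
Then apply L{t·g(t)} = -d/ds[G(s)] with G(s) = 1/(s - 3):
differentiating 1 time and applying the sign gives (s - 3)^(-2).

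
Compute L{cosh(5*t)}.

s/(s^2 - 25)

L{cosh(5t)} = s/(s^2 - 25).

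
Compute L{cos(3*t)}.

s/(s^2 + 9)

L{cos(3t)} = s/(s^2 + 9).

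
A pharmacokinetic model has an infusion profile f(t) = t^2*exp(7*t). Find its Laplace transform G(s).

G(s) = 2/(s - 7)^3

L{t^2} = 2!/s^3 = 2/s^3.
By the first shifting theorem, multiplying by e^(7t) replaces s with s - 7.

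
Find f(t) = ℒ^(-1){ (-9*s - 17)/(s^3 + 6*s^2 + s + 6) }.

f(t) = -3*sin(t) - cos(t) + exp(-6*t)

Factor the denominator: s^3 + 6*s^2 + s + 6 = (s + 6)*(s^2 + 1).
Partial fraction decomposition gives [1/(s + 6)] + [-s/(s^2 + 1)] + [-3/(s^2 + 1)].
Invert each term: 1/(s + 6) ↔ e^(-6t); -1·s/(s^2 + 1) ↔ -cos(t); -3·1/(s^2 + 1) ↔ -3sin(t).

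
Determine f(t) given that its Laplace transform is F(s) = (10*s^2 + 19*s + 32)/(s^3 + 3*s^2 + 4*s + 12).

Factor the denominator: s^3 + 3*s^2 + 4*s + 12 = (s + 3)*(s^2 + 4).
Partial fraction decomposition gives [5/(s + 3)] + [5*s/(s^2 + 4)] + [4/(s^2 + 4)].
Invert each term: 5/(s + 3) ↔ 5e^(-3t); 5·s/(s^2 + 4) ↔ 5cos(2t); 2·2/(s^2 + 4) ↔ 2sin(2t).

f(t) = 2*sin(2*t) + 5*cos(2*t) + 5*exp(-3*t)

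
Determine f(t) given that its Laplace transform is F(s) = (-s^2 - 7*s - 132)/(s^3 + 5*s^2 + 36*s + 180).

Factor the denominator: s^3 + 5*s^2 + 36*s + 180 = (s + 5)*(s^2 + 36).
Partial fraction decomposition gives [-2/(s + 5)] + [s/(s^2 + 36)] + [-12/(s^2 + 36)].
Invert each term: -2/(s + 5) ↔ -2e^(-5t); 1·s/(s^2 + 36) ↔ cos(6t); -2·6/(s^2 + 36) ↔ -2sin(6t).

f(t) = -2*sin(6*t) + cos(6*t) - 2*exp(-5*t)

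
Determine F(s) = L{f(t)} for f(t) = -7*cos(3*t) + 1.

By linearity of the Laplace transform, transform each term separately.
(-7)·[L{cos(3t)} = s/(s^2 + 9)]; L{1} = 1/s.

F(s) = -7*s/(s^2 + 9) + 1/s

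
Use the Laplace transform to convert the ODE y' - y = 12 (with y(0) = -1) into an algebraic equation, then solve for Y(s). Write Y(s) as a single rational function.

Y(s) = (-s + 12)/(s^2 - s)

Transform both sides with L{·}.
With L{y'} = sY - y(0) = sY - (-1): the LHS transforms to (s - 1)Y - (-1).
The right side is L{12} = 12/s.
So (s - 1)Y = 12/s + (-1).
Solve for Y(s) and write it as one ratio of polynomials.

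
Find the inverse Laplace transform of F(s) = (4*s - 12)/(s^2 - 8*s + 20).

Complete the square in the denominator: s^2 - 8*s + 20 = (s - 4)^2 + 2^2.
Split the numerator to match: 4*s - 12 = 4·(s - 4) + 2·2.
Invert each term: 4·(s - 4)/((s - 4)^2 + 4) ↔ 4e^(4t)cos(2t); 2·2/((s - 4)^2 + 4) ↔ 2e^(4t)sin(2t).

2*exp(4*t)*sin(2*t) + 4*exp(4*t)*cos(2*t)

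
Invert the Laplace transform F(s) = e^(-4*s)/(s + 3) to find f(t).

The factor e^(-4s) signals a time shift by c = 4 (second shifting theorem).
L{e^(-3t)} = 1/(s + 3), so L^-1{1/(s + 3)} = e^(-3*t).
Hence the inverse is u(t - 4) times that function evaluated at t - 4.

f(t) = Heaviside(t - 4)*(exp(-3*t + 12))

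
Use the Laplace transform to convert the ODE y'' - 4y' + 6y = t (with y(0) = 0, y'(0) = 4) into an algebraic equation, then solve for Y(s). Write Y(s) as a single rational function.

Y(s) = (4*s^2 + 1)/(s^4 - 4*s^3 + 6*s^2)

Transform both sides with L{·}.
Using L{y''} = s^2 Y - s·y(0) - y'(0) and L{y'} = sY - y(0), with y(0) = 0, y'(0) = 4, the left side becomes (s^2 - 4*s + 6)Y - (4).
The right side is L{t} = s^(-2).
So (s^2 - 4*s + 6)Y = s^(-2) + (4).
Solve for Y(s) and write it as one ratio of polynomials.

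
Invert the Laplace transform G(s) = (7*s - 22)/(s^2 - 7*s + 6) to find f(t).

Factor the denominator: s^2 - 7*s + 6 = (s - 6)*(s - 1).
Partial fraction decomposition gives [3/(s - 1)] + [4/(s - 6)].
Invert each term: 3/(s - 1) ↔ 3e^(t); 4/(s - 6) ↔ 4e^(6t).

f(t) = 4*exp(6*t) + 3*exp(t)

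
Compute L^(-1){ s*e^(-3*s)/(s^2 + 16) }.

The factor e^(-3s) signals a time shift by c = 3 (second shifting theorem).
L{cos(4t)} = s/(s^2 + 16), so L^-1{s/(s^2 + 16)} = cos(4*t).
Hence the inverse is u(t - 3) times that function evaluated at t - 3.

Heaviside(t - 3)*(cos(4*t - 12))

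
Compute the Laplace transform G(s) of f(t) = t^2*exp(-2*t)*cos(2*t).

L{cos(2t)} = s/(s^2 + 4).
Multiplying by e^(-2t) shifts s → s + 2, so L{exp(-2*t)*cos(2*t)} = (s + 2)/((s + 2)^2 + 4).
Then apply L{t^2·g(t)} = (-1)^2 d^2/ds^2[H(s)] with H(s) = (s + 2)/((s + 2)^2 + 4):
differentiating 2 times and applying the sign gives 2*(s + 2)*(s^2 + 4*s - 8)/(s^2 + 4*s + 8)^3.

G(s) = 2*(s + 2)*(s^2 + 4*s - 8)/(s^2 + 4*s + 8)^3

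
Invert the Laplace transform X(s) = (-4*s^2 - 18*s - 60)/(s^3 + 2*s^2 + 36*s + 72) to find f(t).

f(t) = -2*sin(6*t) - 3*cos(6*t) - exp(-2*t)

Factor the denominator: s^3 + 2*s^2 + 36*s + 72 = (s + 2)*(s^2 + 36).
Partial fraction decomposition gives [-1/(s + 2)] + [-3*s/(s^2 + 36)] + [-12/(s^2 + 36)].
Invert each term: -1/(s + 2) ↔ -e^(-2t); -3·s/(s^2 + 36) ↔ -3cos(6t); -2·6/(s^2 + 36) ↔ -2sin(6t).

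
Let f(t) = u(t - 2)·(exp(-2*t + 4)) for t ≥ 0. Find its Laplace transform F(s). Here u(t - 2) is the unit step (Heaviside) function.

By the second shifting theorem, L{u(t - c)·g(t - c)} = e^(-cs)·G(s) with c = 2 and G(s) = L{g(t)}.
L{e^(-2t)} = 1/(s + 2).

F(s) = exp(-2*s)/(s + 2)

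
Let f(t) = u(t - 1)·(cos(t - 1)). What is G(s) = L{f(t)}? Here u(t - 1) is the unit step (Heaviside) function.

G(s) = s*exp(-s)/(s^2 + 1)

By the second shifting theorem, L{u(t - c)·g(t - c)} = e^(-cs)·H(s) with c = 1 and H(s) = L{g(t)}.
L{cos(t)} = s/(s^2 + 1).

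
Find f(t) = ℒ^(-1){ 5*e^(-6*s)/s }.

The factor e^(-6s) signals a time shift by c = 6 (second shifting theorem).
L{5} = 5/s, so L^-1{5/s} = 5.
Hence the inverse is u(t - 6) times that function evaluated at t - 6.

f(t) = Heaviside(t - 6)*(5)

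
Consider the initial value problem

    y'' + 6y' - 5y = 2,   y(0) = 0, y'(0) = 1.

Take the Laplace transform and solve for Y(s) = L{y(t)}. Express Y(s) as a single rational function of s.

Transform both sides with L{·}.
With L{y''} = s^2 Y - s·y(0) - y'(0) and L{y'} = sY - y(0), with y(0) = 0, y'(0) = 1: the LHS transforms to (s^2 + 6*s - 5)Y - (1).
The right side is L{2} = 2/s.
So (s^2 + 6*s - 5)Y = 2/s + (1).
Isolate Y and clear denominators.

Y(s) = (s + 2)/(s^3 + 6*s^2 - 5*s)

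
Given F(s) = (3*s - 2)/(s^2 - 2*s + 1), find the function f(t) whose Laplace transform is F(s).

Factor the denominator: s^2 - 2*s + 1 = (s - 1)^2.
Partial fraction decomposition gives [3/(s - 1)] + [(s - 1)^(-2)].
Invert each term: 3/(s - 1) ↔ 3e^(t); 1/(s - 1)^2 ↔ t·e^(t).

f(t) = t*exp(t) + 3*exp(t)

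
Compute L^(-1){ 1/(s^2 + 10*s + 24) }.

Rewrite the denominator: s^2 + 10*s + 24 = (s + 5)^2 - 1.
The form in (s + 5) signals a first-shifting-theorem factor e^(-5t).
Since L{sinh(t)} = 1/(s^2 - 1), the inverse is e^(-5*t)*sinh(t).

exp(-5*t)*sinh(t)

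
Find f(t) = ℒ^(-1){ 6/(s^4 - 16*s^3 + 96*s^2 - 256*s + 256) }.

Rewrite the denominator: s^4 - 16*s^3 + 96*s^2 - 256*s + 256 = (s - 4)^4.
The form in (s - 4) signals a first-shifting-theorem factor e^(4t).
Since L{t^3} = 3!/s^4 = 6/s^4, the inverse is t^3*exp(4*t).

f(t) = t^3*exp(4*t)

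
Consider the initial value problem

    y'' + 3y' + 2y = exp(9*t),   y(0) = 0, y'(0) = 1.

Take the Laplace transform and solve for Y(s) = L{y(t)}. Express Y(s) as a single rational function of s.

Apply the Laplace transform to the equation.
The derivative rules (L{y''} = s^2 Y - s·y(0) - y'(0) and L{y'} = sY - y(0), with y(0) = 0, y'(0) = 1) turn the left side into (s^2 + 3*s + 2)Y - (1).
The right side is L{exp(9*t)} = 1/(s - 9).
So (s^2 + 3*s + 2)Y = 1/(s - 9) + (1).
Divide through and combine into a single rational function.

Y(s) = (s - 8)/(s^3 - 6*s^2 - 25*s - 18)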